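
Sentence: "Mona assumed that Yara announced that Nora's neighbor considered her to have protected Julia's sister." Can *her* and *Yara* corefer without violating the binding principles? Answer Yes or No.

Yes

*Yara* is an R-expression; Principle C requires it to be free (not bound by any c-commanding expression).
— her: subject of the clause headed by 'protected'; the pronoun does not c-command the R-expression — coreference allowed.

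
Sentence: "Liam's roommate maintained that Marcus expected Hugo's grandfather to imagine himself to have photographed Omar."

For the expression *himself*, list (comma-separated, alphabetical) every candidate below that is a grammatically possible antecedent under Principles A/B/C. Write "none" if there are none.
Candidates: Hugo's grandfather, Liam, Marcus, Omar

*himself* is a reflexive; Principle A requires it to be bound within its binding domain — the clause headed by 'imagine'.
— Hugo's grandfather: subject of the clause headed by 'imagine'; c-commands the reflexive within its binding domain — allowed (Principle A).
— Liam: possessor inside the subject DP of the matrix clause; does not c-command the reflexive — cannot bind it (Principle A).
— Marcus: subject of the clause headed by 'expected'; c-commands the reflexive but lies outside its binding domain — cannot bind it (Principle A).
— Omar: object of the clause headed by 'photographed'; does not c-command the reflexive — cannot bind it (Principle A).

Hugo's grandfather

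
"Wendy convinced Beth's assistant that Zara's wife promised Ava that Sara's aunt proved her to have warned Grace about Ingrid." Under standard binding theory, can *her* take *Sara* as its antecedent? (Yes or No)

Yes

*her* is a pronoun; Principle B requires it to be free in its binding domain — the clause headed by 'proved'.
— Sara: possessor inside the subject DP of the clause headed by 'proved'; does not c-command the pronoun — Principle B does not apply; allowed.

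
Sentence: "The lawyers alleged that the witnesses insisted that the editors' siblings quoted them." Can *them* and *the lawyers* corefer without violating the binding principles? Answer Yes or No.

*the lawyers* is an R-expression; Principle C requires it to be free (not bound by any c-commanding expression).
— them: object of the clause headed by 'quoted'; the pronoun does not c-command the R-expression — coreference allowed.

Yes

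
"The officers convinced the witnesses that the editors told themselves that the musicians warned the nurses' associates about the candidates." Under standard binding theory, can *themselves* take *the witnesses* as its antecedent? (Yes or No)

No

*themselves* is a reflexive; Principle A requires it to be bound within its binding domain — the clause headed by 'told'.
— the witnesses: object of the matrix clause; c-commands the reflexive but lies outside its binding domain — cannot bind it (Principle A).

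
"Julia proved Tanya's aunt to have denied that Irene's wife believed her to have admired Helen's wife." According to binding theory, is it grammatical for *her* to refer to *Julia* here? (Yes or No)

Yes

*Julia* is an R-expression; Principle C requires it to be free (not bound by any c-commanding expression).
— her: subject of the clause headed by 'admired'; the pronoun does not c-command the R-expression — coreference allowed.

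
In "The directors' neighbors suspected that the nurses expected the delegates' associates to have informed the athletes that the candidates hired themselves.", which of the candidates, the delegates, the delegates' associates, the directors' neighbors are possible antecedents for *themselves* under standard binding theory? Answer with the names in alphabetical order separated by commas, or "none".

the candidates

*themselves* is a reflexive; Principle A requires it to be bound within its binding domain — the clause headed by 'hired'.
— the candidates: subject of the clause headed by 'hired'; c-commands the reflexive within its binding domain — allowed (Principle A).
— the delegates: possessor inside the subject DP of the clause headed by 'informed'; does not c-command the reflexive — cannot bind it (Principle A).
— the delegates' associates: subject of the clause headed by 'informed'; c-commands the reflexive but lies outside its binding domain — cannot bind it (Principle A).
— the directors' neighbors: subject of the matrix clause; c-commands the reflexive but lies outside its binding domain — cannot bind it (Principle A).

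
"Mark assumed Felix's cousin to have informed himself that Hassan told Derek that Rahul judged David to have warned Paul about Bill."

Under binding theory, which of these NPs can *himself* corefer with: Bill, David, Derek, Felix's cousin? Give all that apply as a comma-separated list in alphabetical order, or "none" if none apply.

Felix's cousin

*himself* is a reflexive; Principle A requires it to be bound within its binding domain — the clause headed by 'informed'.
— Bill: second object of the clause headed by 'warned'; does not c-command the reflexive — cannot bind it (Principle A).
— David: subject of the clause headed by 'warned'; does not c-command the reflexive — cannot bind it (Principle A).
— Derek: object of the clause headed by 'told'; does not c-command the reflexive — cannot bind it (Principle A).
— Felix's cousin: subject of the clause headed by 'informed'; c-commands the reflexive within its binding domain — allowed (Principle A).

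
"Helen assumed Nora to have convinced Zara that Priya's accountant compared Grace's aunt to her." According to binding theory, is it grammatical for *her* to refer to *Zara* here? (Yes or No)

*Zara* is an R-expression; Principle C requires it to be free (not bound by any c-commanding expression).
— her: second object of the clause headed by 'compared'; the pronoun does not c-command the R-expression — coreference allowed.

Yes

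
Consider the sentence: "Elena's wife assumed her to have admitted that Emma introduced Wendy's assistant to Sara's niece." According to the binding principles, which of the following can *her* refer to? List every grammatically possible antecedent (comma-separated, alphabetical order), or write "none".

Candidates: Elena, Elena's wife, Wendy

*her* is a pronoun; Principle B requires it to be free in its binding domain — the matrix clause.
— Elena: possessor inside the subject DP of the matrix clause; does not c-command the pronoun — Principle B does not apply; allowed.
— Elena's wife: subject of the matrix clause; c-commands the pronoun within its binding domain — blocked (Principle B).
— Wendy: possessor inside the object DP of the clause headed by 'introduced'; is c-commanded by the pronoun; coreference would bind this R-expression — blocked (Principle C).

Elena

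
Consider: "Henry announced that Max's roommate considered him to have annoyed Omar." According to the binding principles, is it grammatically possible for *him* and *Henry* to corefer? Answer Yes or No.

*him* is a pronoun; Principle B requires it to be free in its binding domain — the clause headed by 'considered'.
— Henry: subject of the matrix clause; c-commands the pronoun but lies outside its binding domain — allowed.

Yes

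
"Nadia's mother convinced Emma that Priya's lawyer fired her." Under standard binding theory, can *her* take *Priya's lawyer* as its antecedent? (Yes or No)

*her* is a pronoun; Principle B requires it to be free in its binding domain — the clause headed by 'fired'.
— Priya's lawyer: subject of the clause headed by 'fired'; c-commands the pronoun within its binding domain — blocked (Principle B).

No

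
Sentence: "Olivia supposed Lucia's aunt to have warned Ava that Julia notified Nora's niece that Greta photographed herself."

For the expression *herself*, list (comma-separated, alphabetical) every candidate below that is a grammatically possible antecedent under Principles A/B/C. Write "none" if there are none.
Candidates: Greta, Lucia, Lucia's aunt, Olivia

Greta

*herself* is a reflexive; Principle A requires it to be bound within its binding domain — the clause headed by 'photographed'.
— Greta: subject of the clause headed by 'photographed'; c-commands the reflexive within its binding domain — allowed (Principle A).
— Lucia: possessor inside the subject DP of the clause headed by 'warned'; does not c-command the reflexive — cannot bind it (Principle A).
— Lucia's aunt: subject of the clause headed by 'warned'; c-commands the reflexive but lies outside its binding domain — cannot bind it (Principle A).
— Olivia: subject of the matrix clause; c-commands the reflexive but lies outside its binding domain — cannot bind it (Principle A).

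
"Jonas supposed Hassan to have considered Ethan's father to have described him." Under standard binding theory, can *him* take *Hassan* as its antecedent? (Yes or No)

*him* is a pronoun; Principle B requires it to be free in its binding domain — the clause headed by 'described'.
— Hassan: subject of the clause headed by 'considered'; c-commands the pronoun but lies outside its binding domain — allowed.

Yes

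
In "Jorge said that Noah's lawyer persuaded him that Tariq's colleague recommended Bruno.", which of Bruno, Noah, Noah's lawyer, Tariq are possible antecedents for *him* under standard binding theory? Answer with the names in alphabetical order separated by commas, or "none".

*him* is a pronoun; Principle B requires it to be free in its binding domain — the clause headed by 'persuaded'.
— Bruno: object of the clause headed by 'recommended'; is c-commanded by the pronoun; coreference would bind this R-expression — blocked (Principle C).
— Noah: possessor inside the subject DP of the clause headed by 'persuaded'; does not c-command the pronoun — Principle B does not apply; allowed.
— Noah's lawyer: subject of the clause headed by 'persuaded'; c-commands the pronoun within its binding domain — blocked (Principle B).
— Tariq: possessor inside the subject DP of the clause headed by 'recommended'; is c-commanded by the pronoun; coreference would bind this R-expression — blocked (Principle C).

Noah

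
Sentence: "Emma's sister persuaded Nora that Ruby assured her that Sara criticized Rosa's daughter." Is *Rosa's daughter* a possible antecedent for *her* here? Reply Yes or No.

*her* is a pronoun; Principle B requires it to be free in its binding domain — the clause headed by 'assured'.
— Rosa's daughter: object of the clause headed by 'criticized'; is c-commanded by the pronoun; coreference would bind this R-expression — blocked (Principle C).

No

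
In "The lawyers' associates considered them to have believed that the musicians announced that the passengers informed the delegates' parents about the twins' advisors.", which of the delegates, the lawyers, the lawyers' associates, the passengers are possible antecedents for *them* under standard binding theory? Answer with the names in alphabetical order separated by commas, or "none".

the lawyers

*them* is a pronoun; Principle B requires it to be free in its binding domain — the matrix clause.
— the delegates: possessor inside the object DP of the clause headed by 'informed'; is c-commanded by the pronoun; coreference would bind this R-expression — blocked (Principle C).
— the lawyers: possessor inside the subject DP of the matrix clause; does not c-command the pronoun — Principle B does not apply; allowed.
— the lawyers' associates: subject of the matrix clause; c-commands the pronoun within its binding domain — blocked (Principle B).
— the passengers: subject of the clause headed by 'informed'; is c-commanded by the pronoun; coreference would bind this R-expression — blocked (Principle C).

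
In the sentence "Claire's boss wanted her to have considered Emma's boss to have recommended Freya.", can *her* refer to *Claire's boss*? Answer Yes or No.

No

*her* is a pronoun; Principle B requires it to be free in its binding domain — the matrix clause.
— Claire's boss: subject of the matrix clause; c-commands the pronoun within its binding domain — blocked (Principle B).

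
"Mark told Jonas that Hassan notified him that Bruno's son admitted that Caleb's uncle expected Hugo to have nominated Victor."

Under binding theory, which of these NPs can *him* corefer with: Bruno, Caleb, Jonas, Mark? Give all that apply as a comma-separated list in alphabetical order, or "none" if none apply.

Jonas, Mark

*him* is a pronoun; Principle B requires it to be free in its binding domain — the clause headed by 'notified'.
— Bruno: possessor inside the subject DP of the clause headed by 'admitted'; is c-commanded by the pronoun; coreference would bind this R-expression — blocked (Principle C).
— Caleb: possessor inside the subject DP of the clause headed by 'expected'; is c-commanded by the pronoun; coreference would bind this R-expression — blocked (Principle C).
— Jonas: object of the matrix clause; c-commands the pronoun but lies outside its binding domain — allowed.
— Mark: subject of the matrix clause; c-commands the pronoun but lies outside its binding domain — allowed.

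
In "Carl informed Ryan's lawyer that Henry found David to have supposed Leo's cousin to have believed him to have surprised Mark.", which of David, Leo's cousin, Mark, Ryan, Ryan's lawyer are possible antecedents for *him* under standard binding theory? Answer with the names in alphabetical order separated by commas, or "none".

*him* is a pronoun; Principle B requires it to be free in its binding domain — the clause headed by 'believed'.
— David: subject of the clause headed by 'supposed'; c-commands the pronoun but lies outside its binding domain — allowed.
— Leo's cousin: subject of the clause headed by 'believed'; c-commands the pronoun within its binding domain — blocked (Principle B).
— Mark: object of the clause headed by 'surprised'; is c-commanded by the pronoun; coreference would bind this R-expression — blocked (Principle C).
— Ryan: possessor inside the object DP of the matrix clause; does not c-command the pronoun — Principle B does not apply; allowed.
— Ryan's lawyer: object of the matrix clause; c-commands the pronoun but lies outside its binding domain — allowed.

David, Ryan, Ryan's lawyer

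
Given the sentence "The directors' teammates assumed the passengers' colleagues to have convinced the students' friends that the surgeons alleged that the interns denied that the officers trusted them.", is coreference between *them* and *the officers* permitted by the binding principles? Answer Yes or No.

No

*them* is a pronoun; Principle B requires it to be free in its binding domain — the clause headed by 'trusted'.
— the officers: subject of the clause headed by 'trusted'; c-commands the pronoun within its binding domain — blocked (Principle B).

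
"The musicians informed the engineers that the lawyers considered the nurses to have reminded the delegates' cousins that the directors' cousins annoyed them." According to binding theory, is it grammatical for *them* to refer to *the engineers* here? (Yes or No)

*the engineers* is an R-expression; Principle C requires it to be free (not bound by any c-commanding expression).
— them: object of the clause headed by 'annoyed'; the pronoun does not c-command the R-expression — coreference allowed.

Yes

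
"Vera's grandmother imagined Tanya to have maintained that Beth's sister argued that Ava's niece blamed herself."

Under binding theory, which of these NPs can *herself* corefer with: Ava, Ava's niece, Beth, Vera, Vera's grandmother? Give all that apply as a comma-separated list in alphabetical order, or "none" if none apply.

*herself* is a reflexive; Principle A requires it to be bound within its binding domain — the clause headed by 'blamed'.
— Ava: possessor inside the subject DP of the clause headed by 'blamed'; does not c-command the reflexive — cannot bind it (Principle A).
— Ava's niece: subject of the clause headed by 'blamed'; c-commands the reflexive within its binding domain — allowed (Principle A).
— Beth: possessor inside the subject DP of the clause headed by 'argued'; does not c-command the reflexive — cannot bind it (Principle A).
— Vera: possessor inside the subject DP of the matrix clause; does not c-command the reflexive — cannot bind it (Principle A).
— Vera's grandmother: subject of the matrix clause; c-commands the reflexive but lies outside its binding domain — cannot bind it (Principle A).

Ava's niece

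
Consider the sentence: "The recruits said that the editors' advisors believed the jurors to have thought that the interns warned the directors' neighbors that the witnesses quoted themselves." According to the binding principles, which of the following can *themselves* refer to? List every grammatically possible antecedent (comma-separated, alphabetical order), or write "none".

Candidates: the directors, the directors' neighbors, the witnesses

*themselves* is a reflexive; Principle A requires it to be bound within its binding domain — the clause headed by 'quoted'.
— the directors: possessor inside the object DP of the clause headed by 'warned'; does not c-command the reflexive — cannot bind it (Principle A).
— the directors' neighbors: object of the clause headed by 'warned'; c-commands the reflexive but lies outside its binding domain — cannot bind it (Principle A).
— the witnesses: subject of the clause headed by 'quoted'; c-commands the reflexive within its binding domain — allowed (Principle A).

the witnesses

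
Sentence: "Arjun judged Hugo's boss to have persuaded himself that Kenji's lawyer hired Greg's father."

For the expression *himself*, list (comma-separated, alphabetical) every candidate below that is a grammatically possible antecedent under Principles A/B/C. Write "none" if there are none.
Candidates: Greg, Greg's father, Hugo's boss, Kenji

Hugo's boss

*himself* is a reflexive; Principle A requires it to be bound within its binding domain — the clause headed by 'persuaded'.
— Greg: possessor inside the object DP of the clause headed by 'hired'; does not c-command the reflexive — cannot bind it (Principle A).
— Greg's father: object of the clause headed by 'hired'; does not c-command the reflexive — cannot bind it (Principle A).
— Hugo's boss: subject of the clause headed by 'persuaded'; c-commands the reflexive within its binding domain — allowed (Principle A).
— Kenji: possessor inside the subject DP of the clause headed by 'hired'; does not c-command the reflexive — cannot bind it (Principle A).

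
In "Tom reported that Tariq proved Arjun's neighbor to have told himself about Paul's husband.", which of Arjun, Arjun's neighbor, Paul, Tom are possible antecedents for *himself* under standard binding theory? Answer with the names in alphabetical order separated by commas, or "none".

Arjun's neighbor

*himself* is a reflexive; Principle A requires it to be bound within its binding domain — the clause headed by 'told'.
— Arjun: possessor inside the subject DP of the clause headed by 'told'; does not c-command the reflexive — cannot bind it (Principle A).
— Arjun's neighbor: subject of the clause headed by 'told'; c-commands the reflexive within its binding domain — allowed (Principle A).
— Paul: possessor inside the second object DP of the clause headed by 'told'; does not c-command the reflexive — cannot bind it (Principle A).
— Tom: subject of the matrix clause; c-commands the reflexive but lies outside its binding domain — cannot bind it (Principle A).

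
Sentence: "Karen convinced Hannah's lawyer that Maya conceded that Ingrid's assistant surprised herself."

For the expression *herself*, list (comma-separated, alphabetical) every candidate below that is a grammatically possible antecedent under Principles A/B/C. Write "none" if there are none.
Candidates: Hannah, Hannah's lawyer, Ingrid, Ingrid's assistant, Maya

Ingrid's assistant

*herself* is a reflexive; Principle A requires it to be bound within its binding domain — the clause headed by 'surprised'.
— Hannah: possessor inside the object DP of the matrix clause; does not c-command the reflexive — cannot bind it (Principle A).
— Hannah's lawyer: object of the matrix clause; c-commands the reflexive but lies outside its binding domain — cannot bind it (Principle A).
— Ingrid: possessor inside the subject DP of the clause headed by 'surprised'; does not c-command the reflexive — cannot bind it (Principle A).
— Ingrid's assistant: subject of the clause headed by 'surprised'; c-commands the reflexive within its binding domain — allowed (Principle A).
— Maya: subject of the clause headed by 'conceded'; c-commands the reflexive but lies outside its binding domain — cannot bind it (Principle A).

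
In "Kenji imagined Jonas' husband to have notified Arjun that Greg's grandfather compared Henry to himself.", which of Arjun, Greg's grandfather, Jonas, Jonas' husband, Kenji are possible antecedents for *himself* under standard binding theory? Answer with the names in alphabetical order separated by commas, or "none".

*himself* is a reflexive; Principle A requires it to be bound within its binding domain — the clause headed by 'compared'.
— Arjun: object of the clause headed by 'notified'; c-commands the reflexive but lies outside its binding domain — cannot bind it (Principle A).
— Greg's grandfather: subject of the clause headed by 'compared'; c-commands the reflexive within its binding domain — allowed (Principle A).
— Jonas: possessor inside the subject DP of the clause headed by 'notified'; does not c-command the reflexive — cannot bind it (Principle A).
— Jonas' husband: subject of the clause headed by 'notified'; c-commands the reflexive but lies outside its binding domain — cannot bind it (Principle A).
— Kenji: subject of the matrix clause; c-commands the reflexive but lies outside its binding domain — cannot bind it (Principle A).

Greg's grandfather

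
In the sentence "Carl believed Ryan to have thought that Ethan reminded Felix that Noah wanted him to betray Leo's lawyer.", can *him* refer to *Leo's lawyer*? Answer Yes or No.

No

*him* is a pronoun; Principle B requires it to be free in its binding domain — the clause headed by 'wanted'.
— Leo's lawyer: object of the clause headed by 'betray'; is c-commanded by the pronoun; coreference would bind this R-expression — blocked (Principle C).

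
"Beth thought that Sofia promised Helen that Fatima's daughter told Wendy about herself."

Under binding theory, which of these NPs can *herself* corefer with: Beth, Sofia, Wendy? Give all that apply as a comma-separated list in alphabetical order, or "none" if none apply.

*herself* is a reflexive; Principle A requires it to be bound within its binding domain — the clause headed by 'told'.
— Beth: subject of the matrix clause; c-commands the reflexive but lies outside its binding domain — cannot bind it (Principle A).
— Sofia: subject of the clause headed by 'promised'; c-commands the reflexive but lies outside its binding domain — cannot bind it (Principle A).
— Wendy: object of the clause headed by 'told'; c-commands the reflexive within its binding domain — allowed (Principle A).

Wendy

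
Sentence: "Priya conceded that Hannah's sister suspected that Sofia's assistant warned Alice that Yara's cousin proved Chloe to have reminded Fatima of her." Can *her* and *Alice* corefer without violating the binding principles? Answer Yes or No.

*Alice* is an R-expression; Principle C requires it to be free (not bound by any c-commanding expression).
— her: second object of the clause headed by 'reminded'; the pronoun does not c-command the R-expression — coreference allowed.

Yes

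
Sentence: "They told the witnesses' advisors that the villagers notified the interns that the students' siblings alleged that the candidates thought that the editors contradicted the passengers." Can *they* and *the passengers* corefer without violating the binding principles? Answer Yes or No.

No

*the passengers* is an R-expression; Principle C requires it to be free (not bound by any c-commanding expression).
— they: subject of the matrix clause; the pronoun c-commands the R-expression — coreference blocked (Principle C).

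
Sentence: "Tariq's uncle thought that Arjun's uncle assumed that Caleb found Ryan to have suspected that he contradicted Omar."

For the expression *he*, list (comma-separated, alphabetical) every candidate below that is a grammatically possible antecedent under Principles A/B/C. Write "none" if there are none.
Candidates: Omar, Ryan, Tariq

*he* is a pronoun; Principle B requires it to be free in its binding domain — the clause headed by 'contradicted'.
— Omar: object of the clause headed by 'contradicted'; is c-commanded by the pronoun; coreference would bind this R-expression — blocked (Principle C).
— Ryan: subject of the clause headed by 'suspected'; c-commands the pronoun but lies outside its binding domain — allowed.
— Tariq: possessor inside the subject DP of the matrix clause; does not c-command the pronoun — Principle B does not apply; allowed.

Ryan, Tariq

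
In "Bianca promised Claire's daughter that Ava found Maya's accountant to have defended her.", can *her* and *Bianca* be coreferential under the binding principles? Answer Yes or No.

Yes

*Bianca* is an R-expression; Principle C requires it to be free (not bound by any c-commanding expression).
— her: object of the clause headed by 'defended'; the pronoun does not c-command the R-expression — coreference allowed.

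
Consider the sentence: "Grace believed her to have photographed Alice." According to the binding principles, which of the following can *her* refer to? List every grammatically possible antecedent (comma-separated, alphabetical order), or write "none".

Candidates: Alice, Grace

none

*her* is a pronoun; Principle B requires it to be free in its binding domain — the matrix clause.
— Alice: object of the clause headed by 'photographed'; is c-commanded by the pronoun; coreference would bind this R-expression — blocked (Principle C).
— Grace: subject of the matrix clause; c-commands the pronoun within its binding domain — blocked (Principle B).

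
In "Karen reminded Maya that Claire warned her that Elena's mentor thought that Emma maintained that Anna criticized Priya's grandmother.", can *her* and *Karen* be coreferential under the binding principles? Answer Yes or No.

Yes

*Karen* is an R-expression; Principle C requires it to be free (not bound by any c-commanding expression).
— her: object of the clause headed by 'warned'; the pronoun does not c-command the R-expression — coreference allowed.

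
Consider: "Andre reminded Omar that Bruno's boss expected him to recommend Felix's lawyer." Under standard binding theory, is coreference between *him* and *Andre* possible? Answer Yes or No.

Yes

*Andre* is an R-expression; Principle C requires it to be free (not bound by any c-commanding expression).
— him: subject of the clause headed by 'recommend'; the pronoun does not c-command the R-expression — coreference allowed.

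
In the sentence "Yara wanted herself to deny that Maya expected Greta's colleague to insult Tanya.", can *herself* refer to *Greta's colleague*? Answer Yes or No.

No

*herself* is a reflexive; Principle A requires it to be bound within its binding domain — the matrix clause.
— Greta's colleague: subject of the clause headed by 'insult'; does not c-command the reflexive — cannot bind it (Principle A).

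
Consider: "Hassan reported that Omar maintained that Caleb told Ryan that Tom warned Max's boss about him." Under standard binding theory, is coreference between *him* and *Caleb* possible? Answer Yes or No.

*Caleb* is an R-expression; Principle C requires it to be free (not bound by any c-commanding expression).
— him: second object of the clause headed by 'warned'; the pronoun does not c-command the R-expression — coreference allowed.

Yes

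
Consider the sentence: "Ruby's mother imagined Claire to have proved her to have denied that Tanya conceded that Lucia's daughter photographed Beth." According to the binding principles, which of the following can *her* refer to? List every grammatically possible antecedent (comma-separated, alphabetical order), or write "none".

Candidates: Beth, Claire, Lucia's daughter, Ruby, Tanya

Ruby

*her* is a pronoun; Principle B requires it to be free in its binding domain — the clause headed by 'proved'.
— Beth: object of the clause headed by 'photographed'; is c-commanded by the pronoun; coreference would bind this R-expression — blocked (Principle C).
— Claire: subject of the clause headed by 'proved'; c-commands the pronoun within its binding domain — blocked (Principle B).
— Lucia's daughter: subject of the clause headed by 'photographed'; is c-commanded by the pronoun; coreference would bind this R-expression — blocked (Principle C).
— Ruby: possessor inside the subject DP of the matrix clause; does not c-command the pronoun — Principle B does not apply; allowed.
— Tanya: subject of the clause headed by 'conceded'; is c-commanded by the pronoun; coreference would bind this R-expression — blocked (Principle C).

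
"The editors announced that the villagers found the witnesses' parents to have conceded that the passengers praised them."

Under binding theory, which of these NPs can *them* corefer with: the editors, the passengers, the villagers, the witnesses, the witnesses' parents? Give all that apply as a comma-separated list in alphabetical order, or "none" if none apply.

the editors, the villagers, the witnesses, the witnesses' parents

*them* is a pronoun; Principle B requires it to be free in its binding domain — the clause headed by 'praised'.
— the editors: subject of the matrix clause; c-commands the pronoun but lies outside its binding domain — allowed.
— the passengers: subject of the clause headed by 'praised'; c-commands the pronoun within its binding domain — blocked (Principle B).
— the villagers: subject of the clause headed by 'found'; c-commands the pronoun but lies outside its binding domain — allowed.
— the witnesses: possessor inside the subject DP of the clause headed by 'conceded'; does not c-command the pronoun — Principle B does not apply; allowed.
— the witnesses' parents: subject of the clause headed by 'conceded'; c-commands the pronoun but lies outside its binding domain — allowed.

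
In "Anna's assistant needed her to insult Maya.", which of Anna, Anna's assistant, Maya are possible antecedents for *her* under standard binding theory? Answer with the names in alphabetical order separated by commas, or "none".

Anna

*her* is a pronoun; Principle B requires it to be free in its binding domain — the matrix clause.
— Anna: possessor inside the subject DP of the matrix clause; does not c-command the pronoun — Principle B does not apply; allowed.
— Anna's assistant: subject of the matrix clause; c-commands the pronoun within its binding domain — blocked (Principle B).
— Maya: object of the clause headed by 'insult'; is c-commanded by the pronoun; coreference would bind this R-expression — blocked (Principle C).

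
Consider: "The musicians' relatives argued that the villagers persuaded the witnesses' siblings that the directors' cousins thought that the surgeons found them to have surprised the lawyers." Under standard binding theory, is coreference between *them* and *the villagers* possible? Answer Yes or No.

*the villagers* is an R-expression; Principle C requires it to be free (not bound by any c-commanding expression).
— them: subject of the clause headed by 'surprised'; the pronoun does not c-command the R-expression — coreference allowed.

Yes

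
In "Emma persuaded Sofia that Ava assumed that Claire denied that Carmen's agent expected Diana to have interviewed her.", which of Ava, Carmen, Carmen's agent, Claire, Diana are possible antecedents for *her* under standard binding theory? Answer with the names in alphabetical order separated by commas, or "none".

Ava, Carmen, Carmen's agent, Claire

*her* is a pronoun; Principle B requires it to be free in its binding domain — the clause headed by 'interviewed'.
— Ava: subject of the clause headed by 'assumed'; c-commands the pronoun but lies outside its binding domain — allowed.
— Carmen: possessor inside the subject DP of the clause headed by 'expected'; does not c-command the pronoun — Principle B does not apply; allowed.
— Carmen's agent: subject of the clause headed by 'expected'; c-commands the pronoun but lies outside its binding domain — allowed.
— Claire: subject of the clause headed by 'denied'; c-commands the pronoun but lies outside its binding domain — allowed.
— Diana: subject of the clause headed by 'interviewed'; c-commands the pronoun within its binding domain — blocked (Principle B).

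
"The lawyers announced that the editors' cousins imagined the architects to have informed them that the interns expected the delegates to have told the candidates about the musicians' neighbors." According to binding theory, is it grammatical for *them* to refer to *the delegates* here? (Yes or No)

No

*the delegates* is an R-expression; Principle C requires it to be free (not bound by any c-commanding expression).
— them: object of the clause headed by 'informed'; the pronoun c-commands the R-expression — coreference blocked (Principle C).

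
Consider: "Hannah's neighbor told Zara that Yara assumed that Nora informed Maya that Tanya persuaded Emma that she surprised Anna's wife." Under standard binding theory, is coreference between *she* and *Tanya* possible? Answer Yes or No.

*Tanya* is an R-expression; Principle C requires it to be free (not bound by any c-commanding expression).
— she: subject of the clause headed by 'surprised'; the pronoun does not c-command the R-expression — coreference allowed.

Yes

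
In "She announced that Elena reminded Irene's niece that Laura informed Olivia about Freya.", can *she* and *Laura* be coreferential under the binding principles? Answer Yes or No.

No

*Laura* is an R-expression; Principle C requires it to be free (not bound by any c-commanding expression).
— she: subject of the matrix clause; the pronoun c-commands the R-expression — coreference blocked (Principle C).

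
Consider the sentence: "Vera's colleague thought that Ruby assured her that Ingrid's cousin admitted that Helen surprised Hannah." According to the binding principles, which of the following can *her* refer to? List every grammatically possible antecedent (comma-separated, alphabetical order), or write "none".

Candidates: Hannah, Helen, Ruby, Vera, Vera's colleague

Vera, Vera's colleague

*her* is a pronoun; Principle B requires it to be free in its binding domain — the clause headed by 'assured'.
— Hannah: object of the clause headed by 'surprised'; is c-commanded by the pronoun; coreference would bind this R-expression — blocked (Principle C).
— Helen: subject of the clause headed by 'surprised'; is c-commanded by the pronoun; coreference would bind this R-expression — blocked (Principle C).
— Ruby: subject of the clause headed by 'assured'; c-commands the pronoun within its binding domain — blocked (Principle B).
— Vera: possessor inside the subject DP of the matrix clause; does not c-command the pronoun — Principle B does not apply; allowed.
— Vera's colleague: subject of the matrix clause; c-commands the pronoun but lies outside its binding domain — allowed.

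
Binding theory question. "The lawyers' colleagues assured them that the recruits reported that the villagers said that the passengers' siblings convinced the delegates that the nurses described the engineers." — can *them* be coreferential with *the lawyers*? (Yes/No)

*them* is a pronoun; Principle B requires it to be free in its binding domain — the matrix clause.
— the lawyers: possessor inside the subject DP of the matrix clause; does not c-command the pronoun — Principle B does not apply; allowed.

Yes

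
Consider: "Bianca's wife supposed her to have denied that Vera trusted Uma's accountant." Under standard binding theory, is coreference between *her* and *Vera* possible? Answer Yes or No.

*Vera* is an R-expression; Principle C requires it to be free (not bound by any c-commanding expression).
— her: subject of the clause headed by 'denied'; the pronoun c-commands the R-expression — coreference blocked (Principle C).

No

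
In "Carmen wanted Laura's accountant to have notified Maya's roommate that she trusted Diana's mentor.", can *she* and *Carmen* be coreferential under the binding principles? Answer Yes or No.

*Carmen* is an R-expression; Principle C requires it to be free (not bound by any c-commanding expression).
— she: subject of the clause headed by 'trusted'; the pronoun does not c-command the R-expression — coreference allowed.

Yes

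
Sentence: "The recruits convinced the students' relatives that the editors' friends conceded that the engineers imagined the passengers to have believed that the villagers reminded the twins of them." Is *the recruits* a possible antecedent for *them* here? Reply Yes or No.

Yes

*them* is a pronoun; Principle B requires it to be free in its binding domain — the clause headed by 'reminded'.
— the recruits: subject of the matrix clause; c-commands the pronoun but lies outside its binding domain — allowed.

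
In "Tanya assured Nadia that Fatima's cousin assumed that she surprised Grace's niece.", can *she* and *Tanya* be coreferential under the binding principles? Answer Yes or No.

*Tanya* is an R-expression; Principle C requires it to be free (not bound by any c-commanding expression).
— she: subject of the clause headed by 'surprised'; the pronoun does not c-command the R-expression — coreference allowed.

Yes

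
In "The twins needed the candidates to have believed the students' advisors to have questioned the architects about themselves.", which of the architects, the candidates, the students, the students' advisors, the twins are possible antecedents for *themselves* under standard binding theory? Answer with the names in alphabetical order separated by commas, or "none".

the architects, the students' advisors

*themselves* is a reflexive; Principle A requires it to be bound within its binding domain — the clause headed by 'questioned'.
— the architects: object of the clause headed by 'questioned'; c-commands the reflexive within its binding domain — allowed (Principle A).
— the candidates: subject of the clause headed by 'believed'; c-commands the reflexive but lies outside its binding domain — cannot bind it (Principle A).
— the students: possessor inside the subject DP of the clause headed by 'questioned'; does not c-command the reflexive — cannot bind it (Principle A).
— the students' advisors: subject of the clause headed by 'questioned'; c-commands the reflexive within its binding domain — allowed (Principle A).
— the twins: subject of the matrix clause; c-commands the reflexive but lies outside its binding domain — cannot bind it (Principle A).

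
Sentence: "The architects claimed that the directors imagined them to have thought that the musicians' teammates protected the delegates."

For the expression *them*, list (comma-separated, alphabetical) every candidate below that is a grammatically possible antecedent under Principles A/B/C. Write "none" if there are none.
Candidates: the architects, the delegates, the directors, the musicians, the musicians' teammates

the architects

*them* is a pronoun; Principle B requires it to be free in its binding domain — the clause headed by 'imagined'.
— the architects: subject of the matrix clause; c-commands the pronoun but lies outside its binding domain — allowed.
— the delegates: object of the clause headed by 'protected'; is c-commanded by the pronoun; coreference would bind this R-expression — blocked (Principle C).
— the directors: subject of the clause headed by 'imagined'; c-commands the pronoun within its binding domain — blocked (Principle B).
— the musicians: possessor inside the subject DP of the clause headed by 'protected'; is c-commanded by the pronoun; coreference would bind this R-expression — blocked (Principle C).
— the musicians' teammates: subject of the clause headed by 'protected'; is c-commanded by the pronoun; coreference would bind this R-expression — blocked (Principle C).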